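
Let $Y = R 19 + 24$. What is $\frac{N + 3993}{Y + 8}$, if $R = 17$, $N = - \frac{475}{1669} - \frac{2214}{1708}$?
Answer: $\frac{1137814697}{101198146} \approx 11.243$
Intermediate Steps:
$N = - \frac{2253233}{1425326}$ ($N = \left(-475\right) \frac{1}{1669} - \frac{1107}{854} = - \frac{475}{1669} - \frac{1107}{854} = - \frac{2253233}{1425326} \approx -1.5809$)
$Y = 347$ ($Y = 17 \cdot 19 + 24 = 323 + 24 = 347$)
$\frac{N + 3993}{Y + 8} = \frac{- \frac{2253233}{1425326} + 3993}{347 + 8} = \frac{5689073485}{1425326 \cdot 355} = \frac{5689073485}{1425326} \cdot \frac{1}{355} = \frac{1137814697}{101198146}$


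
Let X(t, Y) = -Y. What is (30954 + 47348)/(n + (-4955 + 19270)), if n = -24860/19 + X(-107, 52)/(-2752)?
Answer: 1023563744/170022247 ≈ 6.0202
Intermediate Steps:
n = -17103433/13072 (n = -24860/19 - 1*52/(-2752) = -24860*1/19 - 52*(-1/2752) = -24860/19 + 13/688 = -17103433/13072 ≈ -1308.4)
(30954 + 47348)/(n + (-4955 + 19270)) = (30954 + 47348)/(-17103433/13072 + (-4955 + 19270)) = 78302/(-17103433/13072 + 14315) = 78302/(170022247/13072) = 78302*(13072/170022247) = 1023563744/170022247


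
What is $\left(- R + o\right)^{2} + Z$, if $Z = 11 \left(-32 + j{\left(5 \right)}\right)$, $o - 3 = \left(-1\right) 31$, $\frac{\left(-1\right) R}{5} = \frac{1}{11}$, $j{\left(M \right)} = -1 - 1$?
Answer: $\frac{46555}{121} \approx 384.75$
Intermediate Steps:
$j{\left(M \right)} = -2$
$R = - \frac{5}{11} \approx -0.45455$
$o = -28$ ($o = 3 - 31 = -28$)
$Z = -374$ ($Z = 11 \left(-32 - 2\right) = 11 \left(-34\right) = -374$)
$\left(- R + o\right)^{2} + Z = \left(\left(-1\right) \left(- \frac{5}{11}\right) - 28\right)^{2} - 374 = \left(\frac{5}{11} - 28\right)^{2} - 374 = \left(- \frac{303}{11}\right)^{2} - 374 = \frac{91809}{121} - 374 = \frac{46555}{121}$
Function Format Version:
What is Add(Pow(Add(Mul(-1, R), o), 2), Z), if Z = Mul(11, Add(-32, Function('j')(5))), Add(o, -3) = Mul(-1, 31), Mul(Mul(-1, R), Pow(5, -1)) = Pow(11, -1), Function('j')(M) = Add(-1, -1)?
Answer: Rational(46555, 121) ≈ 384.75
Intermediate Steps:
Function('j')(M) = -2
R = Rational(-5, 11) (R = Mul(-5, Pow(11, -1)) = Mul(-5, Rational(1, 11)) = Rational(-5, 11) ≈ -0.45455)
o = -28 (o = Add(3, Mul(-1, 31)) = Add(3, -31) = -28)
Z = -374 (Z = Mul(11, Add(-32, -2)) = Mul(11, -34) = -374)
Add(Pow(Add(Mul(-1, R), o), 2), Z) = Add(Pow(Add(Mul(-1, Rational(-5, 11)), -28), 2), -374) = Add(Pow(Add(Rational(5, 11), -28), 2), -374) = Add(Pow(Rational(-303, 11), 2), -374) = Add(Rational(91809, 121), -374) = Rational(46555, 121)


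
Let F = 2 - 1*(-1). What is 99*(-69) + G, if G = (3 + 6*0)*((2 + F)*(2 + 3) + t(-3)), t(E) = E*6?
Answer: -6810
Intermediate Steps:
F = 3 (F = 2 + 1 = 3)
t(E) = 6*E
G = 21 (G = (3 + 6*0)*((2 + 3)*(2 + 3) + 6*(-3)) = (3 + 0)*(5*5 - 18) = 3*(25 - 18) = 3*7 = 21)
99*(-69) + G = 99*(-69) + 21 = -6831 + 21 = -6810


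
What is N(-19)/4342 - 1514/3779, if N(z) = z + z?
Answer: -3358695/8204209 ≈ -0.40939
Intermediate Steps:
N(z) = 2*z
N(-19)/4342 - 1514/3779 = (2*(-19))/4342 - 1514/3779 = -38*1/4342 - 1514*1/3779 = -19/2171 - 1514/3779 = -3358695/8204209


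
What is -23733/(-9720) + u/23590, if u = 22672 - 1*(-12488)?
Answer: 1113107/283080 ≈ 3.9321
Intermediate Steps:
u = 35160 (u = 22672 + 12488 = 35160)
-23733/(-9720) + u/23590 = -23733/(-9720) + 35160/23590 = -23733*(-1/9720) + 35160*(1/23590) = 293/120 + 3516/2359 = 1113107/283080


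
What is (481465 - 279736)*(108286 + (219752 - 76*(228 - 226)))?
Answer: 66144114894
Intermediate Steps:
(481465 - 279736)*(108286 + (219752 - 76*(228 - 226))) = 201729*(108286 + (219752 - 76*2)) = 201729*(108286 + (219752 - 152)) = 201729*(108286 + 219600) = 201729*327886 = 66144114894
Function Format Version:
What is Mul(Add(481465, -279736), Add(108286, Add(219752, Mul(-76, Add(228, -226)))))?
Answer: 66144114894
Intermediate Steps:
Mul(Add(481465, -279736), Add(108286, Add(219752, Mul(-76, Add(228, -226))))) = Mul(201729, Add(108286, Add(219752, Mul(-76, 2)))) = Mul(201729, Add(108286, Add(219752, -152))) = Mul(201729, Add(108286, 219600)) = Mul(201729, 327886) = 66144114894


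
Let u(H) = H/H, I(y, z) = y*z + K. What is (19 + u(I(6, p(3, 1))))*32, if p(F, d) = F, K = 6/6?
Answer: 640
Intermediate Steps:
K = 1 (K = 6*(⅙) = 1)
I(y, z) = 1 + y*z (I(y, z) = y*z + 1 = 1 + y*z)
u(H) = 1
(19 + u(I(6, p(3, 1))))*32 = (19 + 1)*32 = 20*32 = 640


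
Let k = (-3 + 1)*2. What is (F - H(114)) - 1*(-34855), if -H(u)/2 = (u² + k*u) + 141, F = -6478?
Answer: 53739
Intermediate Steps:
k = -4 (k = -2*2 = -4)
H(u) = -282 - 2*u² + 8*u (H(u) = -2*((u² - 4*u) + 141) = -2*(141 + u² - 4*u) = -282 - 2*u² + 8*u)
(F - H(114)) - 1*(-34855) = (-6478 - (-282 - 2*114² + 8*114)) - 1*(-34855) = (-6478 - (-282 - 2*12996 + 912)) + 34855 = (-6478 - (-282 - 25992 + 912)) + 34855 = (-6478 - 1*(-25362)) + 34855 = (-6478 + 25362) + 34855 = 18884 + 34855 = 53739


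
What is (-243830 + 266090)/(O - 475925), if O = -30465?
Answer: -2226/50639 ≈ -0.043958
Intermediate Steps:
(-243830 + 266090)/(O - 475925) = (-243830 + 266090)/(-30465 - 475925) = 22260/(-506390) = 22260*(-1/506390) = -2226/50639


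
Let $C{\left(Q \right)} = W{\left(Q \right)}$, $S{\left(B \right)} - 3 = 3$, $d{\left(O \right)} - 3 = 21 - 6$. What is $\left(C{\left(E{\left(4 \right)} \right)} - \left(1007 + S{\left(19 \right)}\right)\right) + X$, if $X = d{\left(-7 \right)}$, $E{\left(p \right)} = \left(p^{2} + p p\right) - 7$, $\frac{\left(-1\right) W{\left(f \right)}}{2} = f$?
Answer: $-1045$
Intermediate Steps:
$W{\left(f \right)} = - 2 f$
$d{\left(O \right)} = 18$ ($d{\left(O \right)} = 3 + \left(21 - 6\right) = 3 + 15 = 18$)
$E{\left(p \right)} = -7 + 2 p^{2}$ ($E{\left(p \right)} = \left(p^{2} + p^{2}\right) - 7 = 2 p^{2} - 7 = -7 + 2 p^{2}$)
$S{\left(B \right)} = 6$ ($S{\left(B \right)} = 3 + 3 = 6$)
$X = 18$
$C{\left(Q \right)} = - 2 Q$
$\left(C{\left(E{\left(4 \right)} \right)} - \left(1007 + S{\left(19 \right)}\right)\right) + X = \left(- 2 \left(-7 + 2 \cdot 4^{2}\right) - 1013\right) + 18 = \left(- 2 \left(-7 + 2 \cdot 16\right) - 1013\right) + 18 = \left(- 2 \left(-7 + 32\right) - 1013\right) + 18 = \left(\left(-2\right) 25 - 1013\right) + 18 = \left(-50 - 1013\right) + 18 = -1063 + 18 = -1045$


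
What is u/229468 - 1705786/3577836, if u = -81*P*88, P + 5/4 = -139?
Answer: 199084156439/51312429453 ≈ 3.8798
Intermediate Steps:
P = -561/4 (P = -5/4 - 139 = -561/4 ≈ -140.25)
u = 999702 (u = -81*(-561/4)*88 = (45441/4)*88 = 999702)
u/229468 - 1705786/3577836 = 999702/229468 - 1705786/3577836 = 999702*(1/229468) - 1705786*1/3577836 = 499851/114734 - 852893/1788918 = 199084156439/51312429453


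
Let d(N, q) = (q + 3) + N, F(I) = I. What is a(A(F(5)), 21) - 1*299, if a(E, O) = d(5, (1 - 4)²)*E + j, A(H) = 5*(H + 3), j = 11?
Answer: 392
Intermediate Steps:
d(N, q) = 3 + N + q (d(N, q) = (3 + q) + N = 3 + N + q)
A(H) = 15 + 5*H (A(H) = 5*(3 + H) = 15 + 5*H)
a(E, O) = 11 + 17*E (a(E, O) = (3 + 5 + (1 - 4)²)*E + 11 = (3 + 5 + (-3)²)*E + 11 = (3 + 5 + 9)*E + 11 = 17*E + 11 = 11 + 17*E)
a(A(F(5)), 21) - 1*299 = (11 + 17*(15 + 5*5)) - 1*299 = (11 + 17*(15 + 25)) - 299 = (11 + 17*40) - 299 = (11 + 680) - 299 = 691 - 299 = 392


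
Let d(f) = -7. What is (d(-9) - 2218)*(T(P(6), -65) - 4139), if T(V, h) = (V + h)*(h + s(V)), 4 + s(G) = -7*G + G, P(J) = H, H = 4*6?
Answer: -10221650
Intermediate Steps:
H = 24
P(J) = 24
s(G) = -4 - 6*G (s(G) = -4 + (-7*G + G) = -4 - 6*G)
T(V, h) = (V + h)*(-4 + h - 6*V) (T(V, h) = (V + h)*(h + (-4 - 6*V)) = (V + h)*(-4 + h - 6*V))
(d(-9) - 2218)*(T(P(6), -65) - 4139) = (-7 - 2218)*(((-65)² - 6*24² - 4*24 - 4*(-65) - 5*24*(-65)) - 4139) = -2225*((4225 - 6*576 - 96 + 260 + 7800) - 4139) = -2225*((4225 - 3456 - 96 + 260 + 7800) - 4139) = -2225*(8733 - 4139) = -2225*4594 = -10221650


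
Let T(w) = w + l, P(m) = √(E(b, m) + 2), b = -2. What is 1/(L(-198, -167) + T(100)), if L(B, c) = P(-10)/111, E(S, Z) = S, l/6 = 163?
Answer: 1/1078 ≈ 0.00092764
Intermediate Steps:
l = 978 (l = 6*163 = 978)
P(m) = 0 (P(m) = √(-2 + 2) = √0 = 0)
T(w) = 978 + w (T(w) = w + 978 = 978 + w)
L(B, c) = 0 (L(B, c) = 0/111 = 0*(1/111) = 0)
1/(L(-198, -167) + T(100)) = 1/(0 + (978 + 100)) = 1/(0 + 1078) = 1/1078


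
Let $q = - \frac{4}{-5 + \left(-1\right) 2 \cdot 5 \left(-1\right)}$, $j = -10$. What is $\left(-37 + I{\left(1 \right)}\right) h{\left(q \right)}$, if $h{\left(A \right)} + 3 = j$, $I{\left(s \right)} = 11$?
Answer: $338$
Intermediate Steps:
$q = - \frac{4}{5}$ ($q = - \frac{4}{-5 + \left(-2\right) 5 \left(-1\right)} = - \frac{4}{-5 - -10} = - \frac{4}{-5 + 10} = - \frac{4}{5} \approx -0.8$)
$h{\left(A \right)} = -13$ ($h{\left(A \right)} = -3 - 10 = -13$)
$\left(-37 + I{\left(1 \right)}\right) h{\left(q \right)} = \left(-37 + 11\right) \left(-13\right) = \left(-26\right) \left(-13\right) = 338$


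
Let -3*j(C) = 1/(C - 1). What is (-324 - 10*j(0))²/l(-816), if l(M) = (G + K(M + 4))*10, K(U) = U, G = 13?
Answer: -482162/35955 ≈ -13.410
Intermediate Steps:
j(C) = -1/(3*(-1 + C)) (j(C) = -1/(3*(C - 1)) = -1/(3*(-1 + C)))
l(M) = 170 + 10*M (l(M) = (13 + (M + 4))*10 = (13 + (4 + M))*10 = (17 + M)*10 = 170 + 10*M)
(-324 - 10*j(0))²/l(-816) = (-324 - (-10)/(-3 + 3*0))²/(170 + 10*(-816)) = (-324 - (-10)/(-3 + 0))²/(170 - 8160) = (-324 - (-10)/(-3))²/(-7990) = (-324 - (-10)*(-1)/3)²*(-1/7990) = (-324 - 10*⅓)²*(-1/7990) = (-324 - 10/3)²*(-1/7990) = (-982/3)²*(-1/7990) = (964324/9)*(-1/7990) = -482162/35955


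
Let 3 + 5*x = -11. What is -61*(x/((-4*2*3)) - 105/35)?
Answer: 10553/60 ≈ 175.88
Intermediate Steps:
x = -14/5 (x = -3/5 + (1/5)*(-11) = -3/5 - 11/5 = -14/5 ≈ -2.8000)
-61*(x/((-4*2*3)) - 105/35) = -61*(-14/(5*(-4*2*3)) - 105/35) = -61*(-14/(5*((-8*3))) - 105*1/35) = -61*(-14/5/(-24) - 3) = -61*(-14/5*(-1/24) - 3) = -61*(7/60 - 3) = -61*(-173/60) = 10553/60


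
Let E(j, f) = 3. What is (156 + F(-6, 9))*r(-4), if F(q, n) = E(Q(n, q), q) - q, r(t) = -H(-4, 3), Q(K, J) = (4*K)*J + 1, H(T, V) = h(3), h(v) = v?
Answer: -495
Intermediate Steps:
H(T, V) = 3
Q(K, J) = 1 + 4*J*K (Q(K, J) = 4*J*K + 1 = 1 + 4*J*K)
r(t) = -3 (r(t) = -1*3 = -3)
F(q, n) = 3 - q
(156 + F(-6, 9))*r(-4) = (156 + (3 - 1*(-6)))*(-3) = (156 + (3 + 6))*(-3) = (156 + 9)*(-3) = 165*(-3) = -495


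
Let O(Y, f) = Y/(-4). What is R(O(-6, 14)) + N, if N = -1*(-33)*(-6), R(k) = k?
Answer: -393/2 ≈ -196.50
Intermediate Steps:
O(Y, f) = -Y/4 (O(Y, f) = Y*(-¼) = -Y/4)
N = -198 (N = 33*(-6) = -198)
R(O(-6, 14)) + N = -¼*(-6) - 198 = 3/2 - 198 = -393/2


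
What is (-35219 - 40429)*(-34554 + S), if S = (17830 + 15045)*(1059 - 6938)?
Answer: 14623263652992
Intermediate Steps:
S = -193272125 (S = 32875*(-5879) = -193272125)
(-35219 - 40429)*(-34554 + S) = (-35219 - 40429)*(-34554 - 193272125) = -75648*(-193306679) = 14623263652992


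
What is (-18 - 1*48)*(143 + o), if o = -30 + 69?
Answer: -12012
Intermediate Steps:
o = 39
(-18 - 1*48)*(143 + o) = (-18 - 1*48)*(143 + 39) = (-18 - 48)*182 = -66*182 = -12012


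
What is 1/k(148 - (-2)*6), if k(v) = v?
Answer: 1/160 ≈ 0.0062500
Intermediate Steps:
1/k(148 - (-2)*6) = 1/(148 - (-2)*6) = 1/(148 - 1*(-12)) = 1/(148 + 12) = 1/160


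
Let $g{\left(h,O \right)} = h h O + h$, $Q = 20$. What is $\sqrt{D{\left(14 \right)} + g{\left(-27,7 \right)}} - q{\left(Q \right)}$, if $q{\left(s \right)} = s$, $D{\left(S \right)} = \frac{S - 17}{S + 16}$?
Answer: $-20 + \frac{\sqrt{507590}}{10} \approx 51.245$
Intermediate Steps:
$D{\left(S \right)} = \frac{-17 + S}{16 + S}$
$g{\left(h,O \right)} = h + O h^{2}$ ($g{\left(h,O \right)} = h^{2} O + h = O h^{2} + h = h + O h^{2}$)
$\sqrt{D{\left(14 \right)} + g{\left(-27,7 \right)}} - q{\left(Q \right)} = \sqrt{\frac{-17 + 14}{16 + 14} - 27 \left(1 + 7 \left(-27\right)\right)} - 20 = \sqrt{\frac{1}{30} \left(-3\right) - 27 \left(1 - 189\right)} - 20 = \sqrt{\frac{1}{30} \left(-3\right) - -5076} - 20 = \sqrt{- \frac{1}{10} + 5076} - 20 = \sqrt{\frac{50759}{10}} - 20 = \frac{\sqrt{507590}}{10} - 20 = -20 + \frac{\sqrt{507590}}{10}$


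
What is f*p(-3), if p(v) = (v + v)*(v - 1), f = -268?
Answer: -6432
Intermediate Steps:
p(v) = 2*v*(-1 + v) (p(v) = (2*v)*(-1 + v) = 2*v*(-1 + v))
f*p(-3) = -536*(-3)*(-1 - 3) = -536*(-3)*(-4) = -268*24 = -6432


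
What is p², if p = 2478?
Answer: 6140484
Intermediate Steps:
p² = 2478² = 6140484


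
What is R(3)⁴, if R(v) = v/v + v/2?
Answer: 625/16 ≈ 39.063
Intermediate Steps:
R(v) = 1 + v/2 (R(v) = 1 + v*(½) = 1 + v/2)
R(3)⁴ = (1 + (½)*3)⁴ = (1 + 3/2)⁴ = (5/2)⁴ = 625/16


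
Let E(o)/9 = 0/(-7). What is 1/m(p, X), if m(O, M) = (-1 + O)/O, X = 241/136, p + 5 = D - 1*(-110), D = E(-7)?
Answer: 105/104 ≈ 1.0096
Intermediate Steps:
E(o) = 0 (E(o) = 9*(0/(-7)) = 9*(0*(-⅐)) = 9*0 = 0)
D = 0
p = 105 (p = -5 + (0 - 1*(-110)) = -5 + (0 + 110) = -5 + 110 = 105)
X = 241/136 (X = 241*(1/136) = 241/136 ≈ 1.7721)
m(O, M) = (-1 + O)/O
1/m(p, X) = 1/((-1 + 105)/105) = 1/((1/105)*104) = 1/(104/105) = 105/104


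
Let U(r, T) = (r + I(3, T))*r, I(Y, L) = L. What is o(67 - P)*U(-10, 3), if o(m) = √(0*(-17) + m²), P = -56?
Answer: 8610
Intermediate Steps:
U(r, T) = r*(T + r) (U(r, T) = (r + T)*r = (T + r)*r = r*(T + r))
o(m) = √(m²) (o(m) = √(0 + m²) = √(m²))
o(67 - P)*U(-10, 3) = √((67 - 1*(-56))²)*(-10*(3 - 10)) = √((67 + 56)²)*(-10*(-7)) = √(123²)*70 = √15129*70 = 123*70 = 8610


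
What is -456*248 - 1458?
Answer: -114546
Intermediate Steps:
-456*248 - 1458 = -113088 - 1458 = -114546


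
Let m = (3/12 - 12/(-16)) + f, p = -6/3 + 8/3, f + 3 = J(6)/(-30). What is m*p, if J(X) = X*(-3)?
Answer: -14/15 ≈ -0.93333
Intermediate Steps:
J(X) = -3*X
f = -12/5 (f = -3 - 3*6/(-30) = -3 - 18*(-1/30) = -3 + 3/5 = -12/5 ≈ -2.4000)
p = 2/3 (p = -6*1/3 + 8*(1/3) = -2 + 8/3 = 2/3 ≈ 0.66667)
m = -7/5 (m = (3/12 - 12/(-16)) - 12/5 = (3*(1/12) - 12*(-1/16)) - 12/5 = (1/4 + 3/4) - 12/5 = 1 - 12/5 = -7/5 ≈ -1.4000)
m*p = -7/5*2/3 = -14/15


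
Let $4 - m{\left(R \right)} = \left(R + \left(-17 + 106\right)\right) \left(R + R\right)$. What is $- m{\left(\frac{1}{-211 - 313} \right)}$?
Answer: $- \frac{595787}{137288} \approx -4.3397$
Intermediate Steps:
$m{\left(R \right)} = 4 - 2 R \left(89 + R\right)$ ($m{\left(R \right)} = 4 - \left(R + \left(-17 + 106\right)\right) \left(R + R\right) = 4 - \left(R + 89\right) 2 R = 4 - \left(89 + R\right) 2 R = 4 - 2 R \left(89 + R\right)$)
$- m{\left(\frac{1}{-211 - 313} \right)} = - (4 - \frac{178}{-211 - 313} - 2 \left(\frac{1}{-211 - 313}\right)^{2}) = - (4 - \frac{178}{-524} - 2 \left(\frac{1}{-524}\right)^{2}) = - (4 - - \frac{89}{262} - 2 \left(- \frac{1}{524}\right)^{2}) = - (4 + \frac{89}{262} - \frac{1}{137288}) = \left(-1\right) \frac{595787}{137288} = - \frac{595787}{137288}$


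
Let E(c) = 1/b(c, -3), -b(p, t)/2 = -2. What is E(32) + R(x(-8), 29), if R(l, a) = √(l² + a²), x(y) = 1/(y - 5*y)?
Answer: ¼ + √861185/32 ≈ 29.250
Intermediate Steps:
b(p, t) = 4 (b(p, t) = -2*(-2) = 4)
E(c) = ¼ (E(c) = 1/4 = ¼)
x(y) = -1/(4*y) (x(y) = 1/(-4*y) = -1/(4*y))
R(l, a) = √(a² + l²)
E(32) + R(x(-8), 29) = ¼ + √(29² + (-¼/(-8))²) = ¼ + √(841 + (-¼*(-⅛))²) = ¼ + √(841 + (1/32)²) = ¼ + √(841 + 1/1024) = ¼ + √(861185/1024) = ¼ + √861185/32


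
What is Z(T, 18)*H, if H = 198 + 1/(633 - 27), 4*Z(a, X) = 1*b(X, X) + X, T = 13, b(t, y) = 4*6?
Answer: 839923/404 ≈ 2079.0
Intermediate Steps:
b(t, y) = 24
Z(a, X) = 6 + X/4 (Z(a, X) = (1*24 + X)/4 = (24 + X)/4 = 6 + X/4)
H = 119989/606 (H = 198 + 1/606 = 119989/606 ≈ 198.00)
Z(T, 18)*H = (6 + (¼)*18)*(119989/606) = (6 + 9/2)*(119989/606) = (21/2)*(119989/606) = 839923/404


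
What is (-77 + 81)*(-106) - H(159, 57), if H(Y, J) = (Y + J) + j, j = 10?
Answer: -650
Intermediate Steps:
H(Y, J) = 10 + J + Y (H(Y, J) = (Y + J) + 10 = (J + Y) + 10 = 10 + J + Y)
(-77 + 81)*(-106) - H(159, 57) = (-77 + 81)*(-106) - (10 + 57 + 159) = 4*(-106) - 1*226 = -424 - 226 = -650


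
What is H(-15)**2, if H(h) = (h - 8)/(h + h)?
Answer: 529/900 ≈ 0.58778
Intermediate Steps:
H(h) = (-8 + h)/(2*h) (H(h) = (-8 + h)/((2*h)) = (-8 + h)*(1/(2*h)) = (-8 + h)/(2*h))
H(-15)**2 = ((1/2)*(-8 - 15)/(-15))**2 = ((1/2)*(-1/15)*(-23))**2 = (23/30)**2 = 529/900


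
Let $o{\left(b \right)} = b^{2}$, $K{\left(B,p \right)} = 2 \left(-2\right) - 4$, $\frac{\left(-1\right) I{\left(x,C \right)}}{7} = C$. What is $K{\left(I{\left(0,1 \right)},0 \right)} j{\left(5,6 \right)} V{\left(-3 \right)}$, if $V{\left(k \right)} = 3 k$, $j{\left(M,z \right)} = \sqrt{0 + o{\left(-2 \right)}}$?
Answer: $144$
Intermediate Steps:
$I{\left(x,C \right)} = - 7 C$
$K{\left(B,p \right)} = -8$ ($K{\left(B,p \right)} = -4 - 4 = -8$)
$j{\left(M,z \right)} = 2$ ($j{\left(M,z \right)} = \sqrt{0 + \left(-2\right)^{2}} = \sqrt{0 + 4} = \sqrt{4} = 2$)
$K{\left(I{\left(0,1 \right)},0 \right)} j{\left(5,6 \right)} V{\left(-3 \right)} = \left(-8\right) 2 \cdot 3 \left(-3\right) = \left(-16\right) \left(-9\right) = 144$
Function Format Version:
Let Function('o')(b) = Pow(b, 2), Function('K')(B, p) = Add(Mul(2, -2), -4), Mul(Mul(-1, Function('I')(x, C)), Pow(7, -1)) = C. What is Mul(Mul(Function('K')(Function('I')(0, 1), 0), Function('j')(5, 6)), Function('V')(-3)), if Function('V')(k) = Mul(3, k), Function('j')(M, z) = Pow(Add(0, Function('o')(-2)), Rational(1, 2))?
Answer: 144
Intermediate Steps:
Function('I')(x, C) = Mul(-7, C)
Function('K')(B, p) = -8 (Function('K')(B, p) = Add(-4, -4) = -8)
Function('j')(M, z) = 2 (Function('j')(M, z) = Pow(Add(0, Pow(-2, 2)), Rational(1, 2)) = Pow(Add(0, 4), Rational(1, 2)) = Pow(4, Rational(1, 2)) = 2)
Mul(Mul(Function('K')(Function('I')(0, 1), 0), Function('j')(5, 6)), Function('V')(-3)) = Mul(Mul(-8, 2), Mul(3, -3)) = Mul(-16, -9) = 144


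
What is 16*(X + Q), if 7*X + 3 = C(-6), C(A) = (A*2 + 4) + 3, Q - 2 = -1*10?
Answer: -1024/7 ≈ -146.29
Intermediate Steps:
Q = -8 (Q = 2 - 1*10 = 2 - 10 = -8)
C(A) = 7 + 2*A (C(A) = (2*A + 4) + 3 = (4 + 2*A) + 3 = 7 + 2*A)
X = -8/7 (X = -3/7 + (7 + 2*(-6))/7 = -3/7 + (7 - 12)/7 = -3/7 + (1/7)*(-5) = -3/7 - 5/7 = -8/7 ≈ -1.1429)
16*(X + Q) = 16*(-8/7 - 8) = 16*(-64/7) = -1024/7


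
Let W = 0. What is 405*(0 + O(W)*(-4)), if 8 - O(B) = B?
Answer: -12960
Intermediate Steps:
O(B) = 8 - B
405*(0 + O(W)*(-4)) = 405*(0 + (8 - 1*0)*(-4)) = 405*(0 + (8 + 0)*(-4)) = 405*(0 + 8*(-4)) = 405*(0 - 32) = 405*(-32) = -12960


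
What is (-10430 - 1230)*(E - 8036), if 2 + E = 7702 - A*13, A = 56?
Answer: 12406240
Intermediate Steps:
E = 6972 (E = -2 + (7702 - 56*13) = -2 + (7702 - 1*728) = -2 + (7702 - 728) = -2 + 6974 = 6972)
(-10430 - 1230)*(E - 8036) = (-10430 - 1230)*(6972 - 8036) = -11660*(-1064) = 12406240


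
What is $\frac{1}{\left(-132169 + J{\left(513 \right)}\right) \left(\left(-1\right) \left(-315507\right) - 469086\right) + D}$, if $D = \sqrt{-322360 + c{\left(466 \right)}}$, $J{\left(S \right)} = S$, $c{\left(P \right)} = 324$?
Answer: $\frac{5054899206}{102208023931277802253} - \frac{i \sqrt{80509}}{204416047862555604506} \approx 4.9457 \cdot 10^{-11} - 1.3881 \cdot 10^{-18} i$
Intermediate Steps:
$D = 2 i \sqrt{80509}$ ($D = \sqrt{-322360 + 324} = \sqrt{-322036} = 2 i \sqrt{80509} \approx 567.48 i$)
$\frac{1}{\left(-132169 + J{\left(513 \right)}\right) \left(\left(-1\right) \left(-315507\right) - 469086\right) + D} = \frac{1}{\left(-132169 + 513\right) \left(\left(-1\right) \left(-315507\right) - 469086\right) + 2 i \sqrt{80509}} = \frac{1}{- 131656 \left(315507 - 469086\right) + 2 i \sqrt{80509}} = \frac{1}{\left(-131656\right) \left(-153579\right) + 2 i \sqrt{80509}} = \frac{1}{20219596824 + 2 i \sqrt{80509}}$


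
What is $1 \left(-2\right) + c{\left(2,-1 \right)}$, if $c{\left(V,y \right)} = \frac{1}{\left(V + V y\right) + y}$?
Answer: $-3$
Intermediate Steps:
$c{\left(V,y \right)} = \frac{1}{V + y + V y}$
$1 \left(-2\right) + c{\left(2,-1 \right)} = 1 \left(-2\right) + \frac{1}{2 - 1 + 2 \left(-1\right)} = -2 + \frac{1}{2 - 1 - 2} = -2 + \frac{1}{-1} = -2 - 1 = -3$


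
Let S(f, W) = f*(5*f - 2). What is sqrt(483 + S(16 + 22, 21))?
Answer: sqrt(7627) ≈ 87.333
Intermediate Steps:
S(f, W) = f*(-2 + 5*f)
sqrt(483 + S(16 + 22, 21)) = sqrt(483 + (16 + 22)*(-2 + 5*(16 + 22))) = sqrt(483 + 38*(-2 + 5*38)) = sqrt(483 + 38*(-2 + 190)) = sqrt(483 + 38*188) = sqrt(483 + 7144) = sqrt(7627)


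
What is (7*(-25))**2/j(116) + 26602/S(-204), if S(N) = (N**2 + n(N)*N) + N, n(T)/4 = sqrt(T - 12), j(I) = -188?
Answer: -69507337193/428248020 + 53204*I*sqrt(6)/759305 ≈ -162.31 + 0.17163*I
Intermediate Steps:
n(T) = 4*sqrt(-12 + T) (n(T) = 4*sqrt(T - 12) = 4*sqrt(-12 + T))
S(N) = N + N**2 + 4*N*sqrt(-12 + N) (S(N) = (N**2 + (4*sqrt(-12 + N))*N) + N = (N**2 + 4*N*sqrt(-12 + N)) + N = N + N**2 + 4*N*sqrt(-12 + N))
(7*(-25))**2/j(116) + 26602/S(-204) = (7*(-25))**2/(-188) + 26602/((-204*(1 - 204 + 4*sqrt(-12 - 204)))) = (-175)**2*(-1/188) + 26602/((-204*(1 - 204 + 4*sqrt(-216)))) = 30625*(-1/188) + 26602/((-204*(1 - 204 + 4*(6*I*sqrt(6))))) = -30625/188 + 26602/((-204*(1 - 204 + 24*I*sqrt(6)))) = -30625/188 + 26602/((-204*(-203 + 24*I*sqrt(6)))) = -30625/188 + 26602/(41412 - 4896*I*sqrt(6))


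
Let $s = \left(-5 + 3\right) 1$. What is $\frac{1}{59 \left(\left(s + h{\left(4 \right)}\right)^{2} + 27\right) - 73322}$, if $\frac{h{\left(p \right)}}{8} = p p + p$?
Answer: $\frac{1}{1401147} \approx 7.137 \cdot 10^{-7}$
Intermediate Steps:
$h{\left(p \right)} = 8 p + 8 p^{2}$ ($h{\left(p \right)} = 8 \left(p p + p\right) = 8 \left(p^{2} + p\right) = 8 \left(p + p^{2}\right) = 8 p + 8 p^{2}$)
$s = -2$ ($s = \left(-2\right) 1 = -2$)
$\frac{1}{59 \left(\left(s + h{\left(4 \right)}\right)^{2} + 27\right) - 73322} = \frac{1}{59 \left(\left(-2 + 8 \cdot 4 \left(1 + 4\right)\right)^{2} + 27\right) - 73322} = \frac{1}{59 \left(\left(-2 + 8 \cdot 4 \cdot 5\right)^{2} + 27\right) - 73322} = \frac{1}{59 \left(\left(-2 + 160\right)^{2} + 27\right) - 73322} = \frac{1}{59 \left(158^{2} + 27\right) - 73322} = \frac{1}{59 \left(24964 + 27\right) - 73322} = \frac{1}{59 \cdot 24991 - 73322} = \frac{1}{1474469 - 73322} = \frac{1}{1401147}$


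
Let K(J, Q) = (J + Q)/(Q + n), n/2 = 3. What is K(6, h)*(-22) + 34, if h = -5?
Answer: 12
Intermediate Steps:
n = 6 (n = 2*3 = 6)
K(J, Q) = (J + Q)/(6 + Q) (K(J, Q) = (J + Q)/(Q + 6) = (J + Q)/(6 + Q))
K(6, h)*(-22) + 34 = ((6 - 5)/(6 - 5))*(-22) + 34 = (1/1)*(-22) + 34 = (1*1)*(-22) + 34 = 1*(-22) + 34 = -22 + 34 = 12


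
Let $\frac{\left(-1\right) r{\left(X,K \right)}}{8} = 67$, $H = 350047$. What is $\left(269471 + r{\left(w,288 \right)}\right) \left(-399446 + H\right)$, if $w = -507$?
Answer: $-13285120065$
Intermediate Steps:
$r{\left(X,K \right)} = -536$ ($r{\left(X,K \right)} = \left(-8\right) 67 = -536$)
$\left(269471 + r{\left(w,288 \right)}\right) \left(-399446 + H\right) = \left(269471 - 536\right) \left(-399446 + 350047\right) = 268935 \left(-49399\right) = -13285120065$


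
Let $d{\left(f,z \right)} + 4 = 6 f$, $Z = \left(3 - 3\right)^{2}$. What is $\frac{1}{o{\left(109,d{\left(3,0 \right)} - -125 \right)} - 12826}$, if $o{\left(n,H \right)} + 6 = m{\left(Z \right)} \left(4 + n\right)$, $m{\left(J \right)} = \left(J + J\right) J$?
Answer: $- \frac{1}{12832} \approx -7.793 \cdot 10^{-5}$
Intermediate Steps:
$Z = 0$ ($Z = 0^{2} = 0$)
$d{\left(f,z \right)} = -4 + 6 f$
$m{\left(J \right)} = 2 J^{2}$ ($m{\left(J \right)} = 2 J J = 2 J^{2}$)
$o{\left(n,H \right)} = -6$ ($o{\left(n,H \right)} = -6 + 2 \cdot 0^{2} \left(4 + n\right) = -6 + 2 \cdot 0 \left(4 + n\right) = -6 + 0 \left(4 + n\right) = -6 + 0 = -6$)
$\frac{1}{o{\left(109,d{\left(3,0 \right)} - -125 \right)} - 12826} = \frac{1}{-6 - 12826} = \frac{1}{-12832} = - \frac{1}{12832}$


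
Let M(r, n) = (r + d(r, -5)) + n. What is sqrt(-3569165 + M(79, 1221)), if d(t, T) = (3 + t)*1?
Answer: I*sqrt(3567783) ≈ 1888.9*I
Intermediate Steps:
d(t, T) = 3 + t
M(r, n) = 3 + n + 2*r (M(r, n) = (r + (3 + r)) + n = (3 + 2*r) + n = 3 + n + 2*r)
sqrt(-3569165 + M(79, 1221)) = sqrt(-3569165 + (3 + 1221 + 2*79)) = sqrt(-3569165 + (3 + 1221 + 158)) = sqrt(-3569165 + 1382) = sqrt(-3567783) = I*sqrt(3567783)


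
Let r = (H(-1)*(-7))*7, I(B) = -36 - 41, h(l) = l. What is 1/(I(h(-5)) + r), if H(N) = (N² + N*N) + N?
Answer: -1/126 ≈ -0.0079365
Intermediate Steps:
H(N) = N + 2*N² (H(N) = (N² + N²) + N = 2*N² + N = N + 2*N²)
I(B) = -77
r = -49 (r = (-(1 + 2*(-1))*(-7))*7 = (-(1 - 2)*(-7))*7 = (-1*(-1)*(-7))*7 = (1*(-7))*7 = -7*7 = -49)
1/(I(h(-5)) + r) = 1/(-77 - 49) = 1/(-126) = -1/126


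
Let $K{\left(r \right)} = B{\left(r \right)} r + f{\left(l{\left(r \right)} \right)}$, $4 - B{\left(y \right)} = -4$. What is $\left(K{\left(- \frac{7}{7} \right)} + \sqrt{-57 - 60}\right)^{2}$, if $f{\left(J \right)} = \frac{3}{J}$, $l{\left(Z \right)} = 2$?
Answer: $\frac{\left(-13 + 6 i \sqrt{13}\right)^{2}}{4} \approx -74.75 - 140.62 i$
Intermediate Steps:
$B{\left(y \right)} = 8$ ($B{\left(y \right)} = 4 - -4 = 4 + 4 = 8$)
$K{\left(r \right)} = \frac{3}{2} + 8 r$ ($K{\left(r \right)} = 8 r + \frac{3}{2} = \frac{3}{2} + 8 r$)
$\left(K{\left(- \frac{7}{7} \right)} + \sqrt{-57 - 60}\right)^{2} = \left(\left(\frac{3}{2} + 8 \left(- \frac{7}{7}\right)\right) + \sqrt{-57 - 60}\right)^{2} = \left(\left(\frac{3}{2} + 8 \left(\left(-7\right) \frac{1}{7}\right)\right) + \sqrt{-117}\right)^{2} = \left(\left(\frac{3}{2} + 8 \left(-1\right)\right) + 3 i \sqrt{13}\right)^{2} = \left(\left(\frac{3}{2} - 8\right) + 3 i \sqrt{13}\right)^{2} = \left(- \frac{13}{2} + 3 i \sqrt{13}\right)^{2}$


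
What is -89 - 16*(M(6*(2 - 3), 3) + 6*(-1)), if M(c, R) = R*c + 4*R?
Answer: 103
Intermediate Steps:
M(c, R) = 4*R + R*c
-89 - 16*(M(6*(2 - 3), 3) + 6*(-1)) = -89 - 16*(3*(4 + 6*(2 - 3)) + 6*(-1)) = -89 - 16*(3*(4 + 6*(-1)) - 6) = -89 - 16*(3*(4 - 6) - 6) = -89 - 16*(3*(-2) - 6) = -89 - 16*(-6 - 6) = -89 - 16*(-12) = -89 + 192 = 103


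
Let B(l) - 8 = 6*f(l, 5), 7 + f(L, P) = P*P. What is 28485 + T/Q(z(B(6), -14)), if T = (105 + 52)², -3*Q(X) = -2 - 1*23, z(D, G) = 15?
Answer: 786072/25 ≈ 31443.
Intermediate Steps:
f(L, P) = -7 + P² (f(L, P) = -7 + P*P = -7 + P²)
B(l) = 116 (B(l) = 8 + 6*(-7 + 5²) = 8 + 6*(-7 + 25) = 8 + 6*18 = 8 + 108 = 116)
Q(X) = 25/3 (Q(X) = -(-2 - 1*23)/3 = -(-2 - 23)/3 = -⅓*(-25) = 25/3)
T = 24649 (T = 157² = 24649)
28485 + T/Q(z(B(6), -14)) = 28485 + 24649/(25/3) = 28485 + 24649*(3/25) = 28485 + 73947/25 = 786072/25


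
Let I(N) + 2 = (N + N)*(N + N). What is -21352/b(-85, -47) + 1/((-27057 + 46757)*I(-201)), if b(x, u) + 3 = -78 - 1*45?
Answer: 4855382879209/28652034600 ≈ 169.46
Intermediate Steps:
b(x, u) = -126 (b(x, u) = -3 + (-78 - 1*45) = -3 + (-78 - 45) = -3 - 123 = -126)
I(N) = -2 + 4*N**2 (I(N) = -2 + (N + N)*(N + N) = -2 + (2*N)*(2*N) = -2 + 4*N**2)
-21352/b(-85, -47) + 1/((-27057 + 46757)*I(-201)) = -21352/(-126) + 1/((-27057 + 46757)*(-2 + 4*(-201)**2)) = -21352*(-1/126) + 1/(19700*(-2 + 4*40401)) = 10676/63 + 1/(19700*(-2 + 161604)) = 10676/63 + (1/19700)/161602 = 10676/63 + (1/19700)*(1/161602) = 10676/63 + 1/3183559400 = 4855382879209/28652034600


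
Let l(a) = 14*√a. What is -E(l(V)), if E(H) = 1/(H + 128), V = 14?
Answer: -16/1705 + 7*√14/6820 ≈ -0.0055438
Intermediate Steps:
E(H) = 1/(128 + H)
-E(l(V)) = -1/(128 + 14*√14)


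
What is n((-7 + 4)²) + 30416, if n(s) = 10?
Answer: 30426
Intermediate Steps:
n((-7 + 4)²) + 30416 = 10 + 30416 = 30426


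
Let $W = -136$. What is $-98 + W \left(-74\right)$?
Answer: $9966$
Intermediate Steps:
$-98 + W \left(-74\right) = -98 - -10064 = -98 + 10064 = 9966$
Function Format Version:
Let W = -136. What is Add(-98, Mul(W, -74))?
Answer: 9966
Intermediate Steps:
Add(-98, Mul(W, -74)) = Add(-98, Mul(-136, -74)) = Add(-98, 10064) = 9966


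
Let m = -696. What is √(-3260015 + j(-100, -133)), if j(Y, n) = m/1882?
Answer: I*√2886681669683/941 ≈ 1805.6*I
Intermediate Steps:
j(Y, n) = -348/941 (j(Y, n) = -696/1882 = -696*1/1882 = -348/941)
√(-3260015 + j(-100, -133)) = √(-3260015 - 348/941) = √(-3067674463/941) = I*√2886681669683/941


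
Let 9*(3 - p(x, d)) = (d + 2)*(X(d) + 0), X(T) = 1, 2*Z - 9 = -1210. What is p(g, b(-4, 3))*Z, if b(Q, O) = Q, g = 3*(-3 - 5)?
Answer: -34829/18 ≈ -1934.9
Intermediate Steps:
Z = -1201/2 (Z = 9/2 + (1/2)*(-1210) = 9/2 - 605 = -1201/2 ≈ -600.50)
g = -24 (g = 3*(-8) = -24)
p(x, d) = 25/9 - d/9 (p(x, d) = 3 - (d + 2)*(1 + 0)/9 = 3 - (2 + d)/9 = 3 + (-2/9 - d/9) = 25/9 - d/9)
p(g, b(-4, 3))*Z = (25/9 - 1/9*(-4))*(-1201/2) = (25/9 + 4/9)*(-1201/2) = (29/9)*(-1201/2) = -34829/18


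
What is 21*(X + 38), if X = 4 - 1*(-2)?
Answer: 924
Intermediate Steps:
X = 6 (X = 4 + 2 = 6)
21*(X + 38) = 21*(6 + 38) = 21*44 = 924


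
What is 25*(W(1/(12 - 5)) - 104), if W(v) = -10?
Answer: -2850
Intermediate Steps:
25*(W(1/(12 - 5)) - 104) = 25*(-10 - 104) = 25*(-114) = -2850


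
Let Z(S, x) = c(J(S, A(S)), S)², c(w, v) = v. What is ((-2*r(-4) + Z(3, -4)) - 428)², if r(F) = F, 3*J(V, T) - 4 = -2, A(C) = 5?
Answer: 168921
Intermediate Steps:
J(V, T) = ⅔ (J(V, T) = 4/3 + (⅓)*(-2) = 4/3 - ⅔ = ⅔)
Z(S, x) = S²
((-2*r(-4) + Z(3, -4)) - 428)² = ((-2*(-4) + 3²) - 428)² = ((8 + 9) - 428)² = (17 - 428)² = (-411)² = 168921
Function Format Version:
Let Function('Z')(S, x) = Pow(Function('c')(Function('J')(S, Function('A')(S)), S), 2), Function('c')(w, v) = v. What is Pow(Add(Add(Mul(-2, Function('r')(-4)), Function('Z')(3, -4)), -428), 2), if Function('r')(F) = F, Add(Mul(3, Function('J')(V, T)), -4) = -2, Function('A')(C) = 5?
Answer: 168921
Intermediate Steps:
Function('J')(V, T) = Rational(2, 3) (Function('J')(V, T) = Add(Rational(4, 3), Mul(Rational(1, 3), -2)) = Add(Rational(4, 3), Rational(-2, 3)) = Rational(2, 3))
Function('Z')(S, x) = Pow(S, 2)
Pow(Add(Add(Mul(-2, Function('r')(-4)), Function('Z')(3, -4)), -428), 2) = Pow(Add(Add(Mul(-2, -4), Pow(3, 2)), -428), 2) = Pow(Add(Add(8, 9), -428), 2) = Pow(Add(17, -428), 2) = Pow(-411, 2) = 168921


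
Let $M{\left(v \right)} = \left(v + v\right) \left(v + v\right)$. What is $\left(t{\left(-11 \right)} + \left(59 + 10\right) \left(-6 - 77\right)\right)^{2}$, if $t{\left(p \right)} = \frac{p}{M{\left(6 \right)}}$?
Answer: $\frac{680128440601}{20736} \approx 3.2799 \cdot 10^{7}$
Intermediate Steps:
$M{\left(v \right)} = 4 v^{2}$ ($M{\left(v \right)} = 2 v 2 v = 4 v^{2}$)
$t{\left(p \right)} = \frac{p}{144}$ ($t{\left(p \right)} = \frac{p}{4 \cdot 6^{2}} = \frac{p}{4 \cdot 36} = \frac{p}{144}$)
$\left(t{\left(-11 \right)} + \left(59 + 10\right) \left(-6 - 77\right)\right)^{2} = \left(\frac{1}{144} \left(-11\right) + \left(59 + 10\right) \left(-6 - 77\right)\right)^{2} = \left(- \frac{11}{144} + 69 \left(-83\right)\right)^{2} = \left(- \frac{11}{144} - 5727\right)^{2} = \left(- \frac{824699}{144}\right)^{2} = \frac{680128440601}{20736}$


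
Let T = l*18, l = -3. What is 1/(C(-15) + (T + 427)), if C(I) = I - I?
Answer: 1/373 ≈ 0.0026810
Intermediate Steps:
C(I) = 0
T = -54 (T = -3*18 = -54)
1/(C(-15) + (T + 427)) = 1/(0 + (-54 + 427)) = 1/(0 + 373) = 1/373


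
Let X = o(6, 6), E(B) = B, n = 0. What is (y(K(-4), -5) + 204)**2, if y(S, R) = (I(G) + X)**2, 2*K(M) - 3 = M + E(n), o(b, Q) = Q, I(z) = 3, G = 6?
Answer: 81225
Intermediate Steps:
X = 6
K(M) = 3/2 + M/2 (K(M) = 3/2 + (M + 0)/2 = 3/2 + M/2)
y(S, R) = 81 (y(S, R) = (3 + 6)**2 = 9**2 = 81)
(y(K(-4), -5) + 204)**2 = (81 + 204)**2 = 285**2 = 81225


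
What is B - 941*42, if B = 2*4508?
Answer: -30506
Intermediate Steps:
B = 9016
B - 941*42 = 9016 - 941*42 = 9016 - 1*39522 = 9016 - 39522 = -30506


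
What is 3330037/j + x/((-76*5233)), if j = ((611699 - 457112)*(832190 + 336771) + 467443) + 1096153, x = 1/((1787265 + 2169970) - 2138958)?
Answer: 2408093794950979589/130677591425413576800548 ≈ 1.8428e-5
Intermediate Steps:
x = 1/1818277 (x = 1/(3957235 - 2138958) = 1/1818277 ≈ 5.4997e-7)
j = 180707737703 (j = (154587*1168961 + 467443) + 1096153 = (180706174107 + 467443) + 1096153 = 180706641550 + 1096153 = 180707737703)
3330037/j + x/((-76*5233)) = 3330037/180707737703 + 1/(1818277*((-76*5233))) = 3330037*(1/180707737703) + (1/1818277)/(-397708) = 3330037/180707737703 + (1/1818277)*(-1/397708) = 3330037/180707737703 - 1/723143309116 = 2408093794950979589/130677591425413576800548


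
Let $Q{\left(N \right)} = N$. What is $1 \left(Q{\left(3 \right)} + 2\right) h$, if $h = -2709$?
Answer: $-13545$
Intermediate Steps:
$1 \left(Q{\left(3 \right)} + 2\right) h = 1 \left(3 + 2\right) \left(-2709\right) = 1 \cdot 5 \left(-2709\right) = 5 \left(-2709\right) = -13545$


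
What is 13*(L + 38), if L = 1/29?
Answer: 14339/29 ≈ 494.45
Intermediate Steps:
L = 1/29 ≈ 0.034483
13*(L + 38) = 13*(1/29 + 38) = 13*(1103/29) = 14339/29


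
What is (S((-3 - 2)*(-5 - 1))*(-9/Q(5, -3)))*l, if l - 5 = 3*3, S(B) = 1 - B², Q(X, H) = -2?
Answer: -56637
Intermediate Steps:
l = 14 (l = 5 + 3*3 = 5 + 9 = 14)
(S((-3 - 2)*(-5 - 1))*(-9/Q(5, -3)))*l = ((1 - ((-3 - 2)*(-5 - 1))²)*(-9/(-2)))*14 = ((1 - (-5*(-6))²)*(-9*(-½)))*14 = ((1 - 1*30²)*(9/2))*14 = ((1 - 1*900)*(9/2))*14 = ((1 - 900)*(9/2))*14 = -899*9/2*14 = -8091/2*14 = -56637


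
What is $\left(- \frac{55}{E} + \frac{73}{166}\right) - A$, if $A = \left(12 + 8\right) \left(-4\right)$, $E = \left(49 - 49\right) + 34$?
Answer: $\frac{111218}{1411} \approx 78.822$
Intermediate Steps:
$E = 34$ ($E = 0 + 34 = 34$)
$A = -80$ ($A = 20 \left(-4\right) = -80$)
$\left(- \frac{55}{E} + \frac{73}{166}\right) - A = \left(- \frac{55}{34} + \frac{73}{166}\right) - -80 = \left(\left(-55\right) \frac{1}{34} + 73 \cdot \frac{1}{166}\right) + 80 = \left(- \frac{55}{34} + \frac{73}{166}\right) + 80 = - \frac{1662}{1411} + 80 = \frac{111218}{1411}$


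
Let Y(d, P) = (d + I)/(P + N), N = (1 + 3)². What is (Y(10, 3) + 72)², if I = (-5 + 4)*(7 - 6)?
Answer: 1896129/361 ≈ 5252.4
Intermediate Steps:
I = -1 (I = -1*1 = -1)
N = 16 (N = 4² = 16)
Y(d, P) = (-1 + d)/(16 + P) (Y(d, P) = (d - 1)/(P + 16) = (-1 + d)/(16 + P))
(Y(10, 3) + 72)² = ((-1 + 10)/(16 + 3) + 72)² = (9/19 + 72)² = (1377/19)² = 1896129/361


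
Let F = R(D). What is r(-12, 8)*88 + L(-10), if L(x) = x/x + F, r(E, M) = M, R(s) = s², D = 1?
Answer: 706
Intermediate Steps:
F = 1 (F = 1² = 1)
L(x) = 2 (L(x) = x/x + 1 = 1 + 1 = 2)
r(-12, 8)*88 + L(-10) = 8*88 + 2 = 704 + 2 = 706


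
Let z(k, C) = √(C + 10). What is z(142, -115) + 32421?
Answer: 32421 + I*√105 ≈ 32421.0 + 10.247*I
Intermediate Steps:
z(k, C) = √(10 + C)
z(142, -115) + 32421 = √(10 - 115) + 32421 = √(-105) + 32421 = I*√105 + 32421 = 32421 + I*√105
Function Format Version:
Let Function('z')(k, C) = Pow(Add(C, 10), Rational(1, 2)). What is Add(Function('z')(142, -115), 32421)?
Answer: Add(32421, Mul(I, Pow(105, Rational(1, 2)))) ≈ Add(32421., Mul(10.247, I))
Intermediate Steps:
Function('z')(k, C) = Pow(Add(10, C), Rational(1, 2))
Add(Function('z')(142, -115), 32421) = Add(Pow(Add(10, -115), Rational(1, 2)), 32421) = Add(Pow(-105, Rational(1, 2)), 32421) = Add(Mul(I, Pow(105, Rational(1, 2))), 32421) = Add(32421, Mul(I, Pow(105, Rational(1, 2))))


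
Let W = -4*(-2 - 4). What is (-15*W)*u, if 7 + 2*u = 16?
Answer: -1620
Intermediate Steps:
u = 9/2 (u = -7/2 + (1/2)*16 = -7/2 + 8 = 9/2 ≈ 4.5000)
W = 24 (W = -4*(-6) = 24)
(-15*W)*u = -15*24*(9/2) = -360*9/2 = -1620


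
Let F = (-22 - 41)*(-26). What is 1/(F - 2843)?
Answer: -1/1205 ≈ -0.00082988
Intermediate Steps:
F = 1638 (F = -63*(-26) = 1638)
1/(F - 2843) = 1/(1638 - 2843) = 1/(-1205) = -1/1205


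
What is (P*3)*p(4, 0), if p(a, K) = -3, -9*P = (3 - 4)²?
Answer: 1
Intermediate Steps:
P = -⅑ (P = -(3 - 4)²/9 = -⅑*(-1)² = -⅑*1 = -⅑ ≈ -0.11111)
(P*3)*p(4, 0) = -⅑*3*(-3) = -⅓*(-3) = 1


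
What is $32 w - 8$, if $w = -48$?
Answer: $-1544$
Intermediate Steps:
$32 w - 8 = 32 \left(-48\right) - 8 = -1536 - 8 = -1544$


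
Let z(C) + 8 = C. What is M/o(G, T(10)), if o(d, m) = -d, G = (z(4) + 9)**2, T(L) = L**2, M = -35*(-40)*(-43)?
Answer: 2408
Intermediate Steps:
z(C) = -8 + C
M = -60200 (M = 1400*(-43) = -60200)
G = 25 (G = ((-8 + 4) + 9)**2 = (-4 + 9)**2 = 5**2 = 25)
M/o(G, T(10)) = -60200/((-1*25)) = -60200/(-25) = -60200*(-1/25) = 2408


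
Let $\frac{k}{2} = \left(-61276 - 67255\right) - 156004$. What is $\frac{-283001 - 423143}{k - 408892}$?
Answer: $\frac{353072}{488981} \approx 0.72206$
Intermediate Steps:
$k = -569070$ ($k = 2 \left(\left(-61276 - 67255\right) - 156004\right) = 2 \left(-128531 - 156004\right) = 2 \left(-284535\right) = -569070$)
$\frac{-283001 - 423143}{k - 408892} = \frac{-283001 - 423143}{-569070 - 408892} = - \frac{706144}{-977962} = \left(-706144\right) \left(- \frac{1}{977962}\right) = \frac{353072}{488981}$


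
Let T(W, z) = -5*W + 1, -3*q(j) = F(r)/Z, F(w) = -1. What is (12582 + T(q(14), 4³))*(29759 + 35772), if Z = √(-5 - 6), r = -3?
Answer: 824576573 + 327655*I*√11/33 ≈ 8.2458e+8 + 32931.0*I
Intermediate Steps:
Z = I*√11 (Z = √(-11) = I*√11 ≈ 3.3166*I)
q(j) = -I*√11/33 (q(j) = -(-1)/(3*(I*√11)) = -(-1)*(-I*√11/11)/3 = -I*√11/33)
T(W, z) = 1 - 5*W
(12582 + T(q(14), 4³))*(29759 + 35772) = (12582 + (1 - (-5)*I*√11/33))*(29759 + 35772) = (12582 + (1 + 5*I*√11/33))*65531 = (12583 + 5*I*√11/33)*65531 = 824576573 + 327655*I*√11/33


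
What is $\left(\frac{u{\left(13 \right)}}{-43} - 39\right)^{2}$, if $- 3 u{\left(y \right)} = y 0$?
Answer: $1521$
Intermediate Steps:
$u{\left(y \right)} = 0$ ($u{\left(y \right)} = - \frac{y 0}{3} = \left(- \frac{1}{3}\right) 0 = 0$)
$\left(\frac{u{\left(13 \right)}}{-43} - 39\right)^{2} = \left(\frac{0}{-43} - 39\right)^{2} = \left(0 \left(- \frac{1}{43}\right) - 39\right)^{2} = \left(0 - 39\right)^{2} = \left(-39\right)^{2} = 1521$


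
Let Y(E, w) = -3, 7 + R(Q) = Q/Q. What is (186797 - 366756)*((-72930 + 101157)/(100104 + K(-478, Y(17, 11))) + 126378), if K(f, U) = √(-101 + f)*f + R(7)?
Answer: -38480629256898934599/1691983640 - 404682981209*I*√579/1691983640 ≈ -2.2743e+10 - 5755.2*I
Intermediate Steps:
R(Q) = -6 (R(Q) = -7 + Q/Q = -7 + 1 = -6)
K(f, U) = -6 + f*√(-101 + f) (K(f, U) = √(-101 + f)*f - 6 = f*√(-101 + f) - 6 = -6 + f*√(-101 + f))
(186797 - 366756)*((-72930 + 101157)/(100104 + K(-478, Y(17, 11))) + 126378) = (186797 - 366756)*((-72930 + 101157)/(100104 + (-6 - 478*√(-101 - 478))) + 126378) = -179959*(28227/(100104 + (-6 - 478*I*√579)) + 126378) = -179959*(28227/(100098 - 478*I*√579) + 126378) = -179959*(126378 + 28227/(100098 - 478*I*√579)) = -22742858502 - 5079702693/(100098 - 478*I*√579)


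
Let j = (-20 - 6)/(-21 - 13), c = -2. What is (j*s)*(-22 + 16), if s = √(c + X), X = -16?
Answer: -234*I*√2/17 ≈ -19.466*I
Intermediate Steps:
s = 3*I*√2 (s = √(-2 - 16) = √(-18) = 3*I*√2 ≈ 4.2426*I)
j = 13/17 (j = -26/(-34) = -26*(-1/34) = 13/17 ≈ 0.76471)
(j*s)*(-22 + 16) = (13*(3*I*√2)/17)*(-22 + 16) = (39*I*√2/17)*(-6) = -234*I*√2/17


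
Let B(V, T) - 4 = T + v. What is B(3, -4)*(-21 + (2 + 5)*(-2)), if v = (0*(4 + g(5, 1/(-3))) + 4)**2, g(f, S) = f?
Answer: -560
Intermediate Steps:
v = 16 (v = (0*(4 + 5) + 4)**2 = (0*9 + 4)**2 = (0 + 4)**2 = 4**2 = 16)
B(V, T) = 20 + T (B(V, T) = 4 + (T + 16) = 4 + (16 + T) = 20 + T)
B(3, -4)*(-21 + (2 + 5)*(-2)) = (20 - 4)*(-21 + (2 + 5)*(-2)) = 16*(-21 + 7*(-2)) = 16*(-21 - 14) = 16*(-35) = -560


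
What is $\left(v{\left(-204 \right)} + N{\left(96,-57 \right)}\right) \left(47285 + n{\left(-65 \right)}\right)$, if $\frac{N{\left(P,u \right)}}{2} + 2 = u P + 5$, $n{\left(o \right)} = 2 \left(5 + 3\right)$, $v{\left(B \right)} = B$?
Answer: $-527027742$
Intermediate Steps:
$n{\left(o \right)} = 16$ ($n{\left(o \right)} = 2 \cdot 8 = 16$)
$N{\left(P,u \right)} = 6 + 2 P u$ ($N{\left(P,u \right)} = -4 + 2 \left(u P + 5\right) = -4 + 2 \left(P u + 5\right) = -4 + 2 \left(5 + P u\right) = -4 + \left(10 + 2 P u\right) = 6 + 2 P u$)
$\left(v{\left(-204 \right)} + N{\left(96,-57 \right)}\right) \left(47285 + n{\left(-65 \right)}\right) = \left(-204 + \left(6 + 2 \cdot 96 \left(-57\right)\right)\right) \left(47285 + 16\right) = \left(-204 + \left(6 - 10944\right)\right) 47301 = \left(-204 - 10938\right) 47301 = \left(-11142\right) 47301 = -527027742$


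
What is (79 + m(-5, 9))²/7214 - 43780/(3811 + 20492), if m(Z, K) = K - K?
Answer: -164153897/175321842 ≈ -0.93630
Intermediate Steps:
m(Z, K) = 0
(79 + m(-5, 9))²/7214 - 43780/(3811 + 20492) = (79 + 0)²/7214 - 43780/(3811 + 20492) = 79²*(1/7214) - 43780/24303 = 6241*(1/7214) - 43780*1/24303 = 6241/7214 - 43780/24303 = -164153897/175321842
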